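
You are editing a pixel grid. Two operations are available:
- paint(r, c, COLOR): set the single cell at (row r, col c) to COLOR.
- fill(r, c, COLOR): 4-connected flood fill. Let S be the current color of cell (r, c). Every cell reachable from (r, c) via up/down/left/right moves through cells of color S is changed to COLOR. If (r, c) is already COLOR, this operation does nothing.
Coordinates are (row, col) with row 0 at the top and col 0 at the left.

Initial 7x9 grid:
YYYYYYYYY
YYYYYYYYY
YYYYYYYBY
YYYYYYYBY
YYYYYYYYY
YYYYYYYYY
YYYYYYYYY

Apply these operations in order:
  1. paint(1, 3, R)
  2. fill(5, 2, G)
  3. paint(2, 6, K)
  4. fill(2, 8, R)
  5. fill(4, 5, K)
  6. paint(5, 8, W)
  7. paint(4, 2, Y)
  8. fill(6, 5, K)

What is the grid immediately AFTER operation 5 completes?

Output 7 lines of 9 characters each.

Answer: KKKKKKKKK
KKKKKKKKK
KKKKKKKBK
KKKKKKKBK
KKKKKKKKK
KKKKKKKKK
KKKKKKKKK

Derivation:
After op 1 paint(1,3,R):
YYYYYYYYY
YYYRYYYYY
YYYYYYYBY
YYYYYYYBY
YYYYYYYYY
YYYYYYYYY
YYYYYYYYY
After op 2 fill(5,2,G) [60 cells changed]:
GGGGGGGGG
GGGRGGGGG
GGGGGGGBG
GGGGGGGBG
GGGGGGGGG
GGGGGGGGG
GGGGGGGGG
After op 3 paint(2,6,K):
GGGGGGGGG
GGGRGGGGG
GGGGGGKBG
GGGGGGGBG
GGGGGGGGG
GGGGGGGGG
GGGGGGGGG
After op 4 fill(2,8,R) [59 cells changed]:
RRRRRRRRR
RRRRRRRRR
RRRRRRKBR
RRRRRRRBR
RRRRRRRRR
RRRRRRRRR
RRRRRRRRR
After op 5 fill(4,5,K) [60 cells changed]:
KKKKKKKKK
KKKKKKKKK
KKKKKKKBK
KKKKKKKBK
KKKKKKKKK
KKKKKKKKK
KKKKKKKKK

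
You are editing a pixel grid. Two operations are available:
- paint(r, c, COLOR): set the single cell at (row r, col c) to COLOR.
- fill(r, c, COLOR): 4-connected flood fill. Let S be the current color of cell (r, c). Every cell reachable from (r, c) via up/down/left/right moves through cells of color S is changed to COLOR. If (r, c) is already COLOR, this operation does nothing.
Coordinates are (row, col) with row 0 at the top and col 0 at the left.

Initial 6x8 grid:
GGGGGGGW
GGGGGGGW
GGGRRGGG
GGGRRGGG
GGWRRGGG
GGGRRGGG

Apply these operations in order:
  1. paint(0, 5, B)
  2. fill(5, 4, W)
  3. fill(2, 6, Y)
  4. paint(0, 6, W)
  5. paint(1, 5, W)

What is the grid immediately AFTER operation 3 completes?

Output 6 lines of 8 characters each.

After op 1 paint(0,5,B):
GGGGGBGW
GGGGGGGW
GGGRRGGG
GGGRRGGG
GGWRRGGG
GGGRRGGG
After op 2 fill(5,4,W) [8 cells changed]:
GGGGGBGW
GGGGGGGW
GGGWWGGG
GGGWWGGG
GGWWWGGG
GGGWWGGG
After op 3 fill(2,6,Y) [36 cells changed]:
YYYYYBYW
YYYYYYYW
YYYWWYYY
YYYWWYYY
YYWWWYYY
YYYWWYYY

Answer: YYYYYBYW
YYYYYYYW
YYYWWYYY
YYYWWYYY
YYWWWYYY
YYYWWYYY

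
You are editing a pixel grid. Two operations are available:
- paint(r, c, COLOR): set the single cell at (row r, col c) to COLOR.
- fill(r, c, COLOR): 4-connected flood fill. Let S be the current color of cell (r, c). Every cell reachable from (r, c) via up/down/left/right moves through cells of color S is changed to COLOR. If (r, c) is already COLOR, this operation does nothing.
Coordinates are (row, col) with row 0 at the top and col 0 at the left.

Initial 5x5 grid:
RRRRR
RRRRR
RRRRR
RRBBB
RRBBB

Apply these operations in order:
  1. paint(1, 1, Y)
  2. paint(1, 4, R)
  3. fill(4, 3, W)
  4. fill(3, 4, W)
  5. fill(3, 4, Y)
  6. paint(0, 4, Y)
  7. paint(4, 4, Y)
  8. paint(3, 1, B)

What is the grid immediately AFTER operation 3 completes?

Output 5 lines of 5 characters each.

Answer: RRRRR
RYRRR
RRRRR
RRWWW
RRWWW

Derivation:
After op 1 paint(1,1,Y):
RRRRR
RYRRR
RRRRR
RRBBB
RRBBB
After op 2 paint(1,4,R):
RRRRR
RYRRR
RRRRR
RRBBB
RRBBB
After op 3 fill(4,3,W) [6 cells changed]:
RRRRR
RYRRR
RRRRR
RRWWW
RRWWW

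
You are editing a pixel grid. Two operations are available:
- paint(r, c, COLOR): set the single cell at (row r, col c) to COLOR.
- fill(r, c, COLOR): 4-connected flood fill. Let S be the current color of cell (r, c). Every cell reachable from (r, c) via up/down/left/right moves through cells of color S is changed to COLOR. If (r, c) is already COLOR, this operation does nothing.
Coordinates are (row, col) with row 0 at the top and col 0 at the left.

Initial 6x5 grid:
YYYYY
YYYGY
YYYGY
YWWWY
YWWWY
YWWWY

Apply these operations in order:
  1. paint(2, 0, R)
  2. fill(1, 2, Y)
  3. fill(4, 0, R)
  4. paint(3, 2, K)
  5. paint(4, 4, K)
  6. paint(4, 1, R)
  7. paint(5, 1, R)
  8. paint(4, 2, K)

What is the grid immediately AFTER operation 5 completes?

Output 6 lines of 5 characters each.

Answer: YYYYY
YYYGY
RYYGY
RWKWY
RWWWK
RWWWY

Derivation:
After op 1 paint(2,0,R):
YYYYY
YYYGY
RYYGY
YWWWY
YWWWY
YWWWY
After op 2 fill(1,2,Y) [0 cells changed]:
YYYYY
YYYGY
RYYGY
YWWWY
YWWWY
YWWWY
After op 3 fill(4,0,R) [3 cells changed]:
YYYYY
YYYGY
RYYGY
RWWWY
RWWWY
RWWWY
After op 4 paint(3,2,K):
YYYYY
YYYGY
RYYGY
RWKWY
RWWWY
RWWWY
After op 5 paint(4,4,K):
YYYYY
YYYGY
RYYGY
RWKWY
RWWWK
RWWWY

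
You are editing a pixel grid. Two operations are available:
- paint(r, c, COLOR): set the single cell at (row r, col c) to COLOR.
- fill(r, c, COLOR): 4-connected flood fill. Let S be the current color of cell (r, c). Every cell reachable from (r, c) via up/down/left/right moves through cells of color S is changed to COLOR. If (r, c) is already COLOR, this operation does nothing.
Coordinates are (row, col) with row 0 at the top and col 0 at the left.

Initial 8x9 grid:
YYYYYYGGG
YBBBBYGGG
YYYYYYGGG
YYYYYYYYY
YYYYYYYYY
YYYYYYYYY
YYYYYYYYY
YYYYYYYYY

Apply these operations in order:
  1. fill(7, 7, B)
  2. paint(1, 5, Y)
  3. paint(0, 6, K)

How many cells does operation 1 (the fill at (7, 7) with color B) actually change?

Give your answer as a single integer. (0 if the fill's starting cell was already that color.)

Answer: 59

Derivation:
After op 1 fill(7,7,B) [59 cells changed]:
BBBBBBGGG
BBBBBBGGG
BBBBBBGGG
BBBBBBBBB
BBBBBBBBB
BBBBBBBBB
BBBBBBBBB
BBBBBBBBB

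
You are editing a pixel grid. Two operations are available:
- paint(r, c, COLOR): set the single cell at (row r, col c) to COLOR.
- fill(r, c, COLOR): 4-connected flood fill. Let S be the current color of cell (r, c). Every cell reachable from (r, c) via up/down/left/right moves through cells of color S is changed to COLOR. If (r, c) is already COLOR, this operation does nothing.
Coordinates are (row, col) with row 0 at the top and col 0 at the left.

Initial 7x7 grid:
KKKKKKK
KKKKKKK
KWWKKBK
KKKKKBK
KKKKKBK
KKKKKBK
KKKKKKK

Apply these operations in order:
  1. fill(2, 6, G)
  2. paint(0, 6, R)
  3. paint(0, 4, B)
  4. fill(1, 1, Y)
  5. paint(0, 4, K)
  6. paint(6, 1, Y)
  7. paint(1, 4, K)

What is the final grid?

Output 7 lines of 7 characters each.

After op 1 fill(2,6,G) [43 cells changed]:
GGGGGGG
GGGGGGG
GWWGGBG
GGGGGBG
GGGGGBG
GGGGGBG
GGGGGGG
After op 2 paint(0,6,R):
GGGGGGR
GGGGGGG
GWWGGBG
GGGGGBG
GGGGGBG
GGGGGBG
GGGGGGG
After op 3 paint(0,4,B):
GGGGBGR
GGGGGGG
GWWGGBG
GGGGGBG
GGGGGBG
GGGGGBG
GGGGGGG
After op 4 fill(1,1,Y) [41 cells changed]:
YYYYBYR
YYYYYYY
YWWYYBY
YYYYYBY
YYYYYBY
YYYYYBY
YYYYYYY
After op 5 paint(0,4,K):
YYYYKYR
YYYYYYY
YWWYYBY
YYYYYBY
YYYYYBY
YYYYYBY
YYYYYYY
After op 6 paint(6,1,Y):
YYYYKYR
YYYYYYY
YWWYYBY
YYYYYBY
YYYYYBY
YYYYYBY
YYYYYYY
After op 7 paint(1,4,K):
YYYYKYR
YYYYKYY
YWWYYBY
YYYYYBY
YYYYYBY
YYYYYBY
YYYYYYY

Answer: YYYYKYR
YYYYKYY
YWWYYBY
YYYYYBY
YYYYYBY
YYYYYBY
YYYYYYY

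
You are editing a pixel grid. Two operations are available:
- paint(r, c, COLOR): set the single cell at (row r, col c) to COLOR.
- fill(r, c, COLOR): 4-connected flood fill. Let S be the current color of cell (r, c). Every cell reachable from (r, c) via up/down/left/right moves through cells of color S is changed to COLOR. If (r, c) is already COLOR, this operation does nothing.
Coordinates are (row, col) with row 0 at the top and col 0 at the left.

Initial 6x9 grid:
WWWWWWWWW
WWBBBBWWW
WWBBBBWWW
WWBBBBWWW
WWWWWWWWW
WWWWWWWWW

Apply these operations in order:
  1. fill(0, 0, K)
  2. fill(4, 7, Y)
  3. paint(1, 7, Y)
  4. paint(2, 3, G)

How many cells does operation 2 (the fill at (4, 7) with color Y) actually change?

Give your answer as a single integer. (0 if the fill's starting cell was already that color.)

Answer: 42

Derivation:
After op 1 fill(0,0,K) [42 cells changed]:
KKKKKKKKK
KKBBBBKKK
KKBBBBKKK
KKBBBBKKK
KKKKKKKKK
KKKKKKKKK
After op 2 fill(4,7,Y) [42 cells changed]:
YYYYYYYYY
YYBBBBYYY
YYBBBBYYY
YYBBBBYYY
YYYYYYYYY
YYYYYYYYY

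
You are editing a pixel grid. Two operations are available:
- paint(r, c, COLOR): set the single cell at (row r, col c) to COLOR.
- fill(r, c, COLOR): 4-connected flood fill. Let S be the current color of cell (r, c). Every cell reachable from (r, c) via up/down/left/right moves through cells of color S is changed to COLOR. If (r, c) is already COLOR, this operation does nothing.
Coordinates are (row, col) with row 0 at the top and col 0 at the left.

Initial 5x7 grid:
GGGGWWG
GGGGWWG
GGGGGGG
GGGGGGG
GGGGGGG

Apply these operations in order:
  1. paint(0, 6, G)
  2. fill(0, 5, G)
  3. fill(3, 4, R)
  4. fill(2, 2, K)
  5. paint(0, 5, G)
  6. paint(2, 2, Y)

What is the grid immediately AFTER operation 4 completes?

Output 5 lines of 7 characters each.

After op 1 paint(0,6,G):
GGGGWWG
GGGGWWG
GGGGGGG
GGGGGGG
GGGGGGG
After op 2 fill(0,5,G) [4 cells changed]:
GGGGGGG
GGGGGGG
GGGGGGG
GGGGGGG
GGGGGGG
After op 3 fill(3,4,R) [35 cells changed]:
RRRRRRR
RRRRRRR
RRRRRRR
RRRRRRR
RRRRRRR
After op 4 fill(2,2,K) [35 cells changed]:
KKKKKKK
KKKKKKK
KKKKKKK
KKKKKKK
KKKKKKK

Answer: KKKKKKK
KKKKKKK
KKKKKKK
KKKKKKK
KKKKKKK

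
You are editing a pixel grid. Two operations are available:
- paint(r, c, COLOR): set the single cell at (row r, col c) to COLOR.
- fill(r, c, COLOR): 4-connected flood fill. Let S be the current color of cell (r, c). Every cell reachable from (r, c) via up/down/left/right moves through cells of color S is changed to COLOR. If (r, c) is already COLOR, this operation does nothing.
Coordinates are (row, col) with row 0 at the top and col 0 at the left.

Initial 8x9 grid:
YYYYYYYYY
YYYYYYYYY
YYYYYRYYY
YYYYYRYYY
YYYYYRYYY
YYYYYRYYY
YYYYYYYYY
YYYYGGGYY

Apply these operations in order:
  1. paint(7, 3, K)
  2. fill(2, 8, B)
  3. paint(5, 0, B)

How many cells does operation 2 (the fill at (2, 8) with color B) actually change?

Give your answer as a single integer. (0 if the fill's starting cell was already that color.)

After op 1 paint(7,3,K):
YYYYYYYYY
YYYYYYYYY
YYYYYRYYY
YYYYYRYYY
YYYYYRYYY
YYYYYRYYY
YYYYYYYYY
YYYKGGGYY
After op 2 fill(2,8,B) [64 cells changed]:
BBBBBBBBB
BBBBBBBBB
BBBBBRBBB
BBBBBRBBB
BBBBBRBBB
BBBBBRBBB
BBBBBBBBB
BBBKGGGBB

Answer: 64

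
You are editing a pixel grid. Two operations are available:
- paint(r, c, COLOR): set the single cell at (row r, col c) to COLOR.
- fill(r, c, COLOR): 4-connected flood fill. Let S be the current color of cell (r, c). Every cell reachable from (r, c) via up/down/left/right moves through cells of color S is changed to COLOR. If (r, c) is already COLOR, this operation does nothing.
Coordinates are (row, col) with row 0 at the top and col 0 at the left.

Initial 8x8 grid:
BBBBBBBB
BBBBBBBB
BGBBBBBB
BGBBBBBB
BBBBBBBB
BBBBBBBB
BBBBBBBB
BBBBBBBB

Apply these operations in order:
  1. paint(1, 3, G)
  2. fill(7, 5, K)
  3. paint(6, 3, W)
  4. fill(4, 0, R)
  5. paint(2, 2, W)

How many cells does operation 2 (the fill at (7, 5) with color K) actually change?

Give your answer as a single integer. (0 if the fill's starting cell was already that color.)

After op 1 paint(1,3,G):
BBBBBBBB
BBBGBBBB
BGBBBBBB
BGBBBBBB
BBBBBBBB
BBBBBBBB
BBBBBBBB
BBBBBBBB
After op 2 fill(7,5,K) [61 cells changed]:
KKKKKKKK
KKKGKKKK
KGKKKKKK
KGKKKKKK
KKKKKKKK
KKKKKKKK
KKKKKKKK
KKKKKKKK

Answer: 61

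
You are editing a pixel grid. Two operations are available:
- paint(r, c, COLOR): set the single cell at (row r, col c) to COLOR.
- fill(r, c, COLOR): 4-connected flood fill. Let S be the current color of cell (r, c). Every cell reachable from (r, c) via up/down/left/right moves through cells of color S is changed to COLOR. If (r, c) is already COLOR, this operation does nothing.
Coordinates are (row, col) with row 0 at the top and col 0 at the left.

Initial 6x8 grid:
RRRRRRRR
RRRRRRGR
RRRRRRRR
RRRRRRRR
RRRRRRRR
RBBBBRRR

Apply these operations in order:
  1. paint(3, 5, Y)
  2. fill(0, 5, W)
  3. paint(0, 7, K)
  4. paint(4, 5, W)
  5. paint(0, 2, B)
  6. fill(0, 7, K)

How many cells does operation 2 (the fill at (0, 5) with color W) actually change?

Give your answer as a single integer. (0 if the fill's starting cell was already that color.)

After op 1 paint(3,5,Y):
RRRRRRRR
RRRRRRGR
RRRRRRRR
RRRRRYRR
RRRRRRRR
RBBBBRRR
After op 2 fill(0,5,W) [42 cells changed]:
WWWWWWWW
WWWWWWGW
WWWWWWWW
WWWWWYWW
WWWWWWWW
WBBBBWWW

Answer: 42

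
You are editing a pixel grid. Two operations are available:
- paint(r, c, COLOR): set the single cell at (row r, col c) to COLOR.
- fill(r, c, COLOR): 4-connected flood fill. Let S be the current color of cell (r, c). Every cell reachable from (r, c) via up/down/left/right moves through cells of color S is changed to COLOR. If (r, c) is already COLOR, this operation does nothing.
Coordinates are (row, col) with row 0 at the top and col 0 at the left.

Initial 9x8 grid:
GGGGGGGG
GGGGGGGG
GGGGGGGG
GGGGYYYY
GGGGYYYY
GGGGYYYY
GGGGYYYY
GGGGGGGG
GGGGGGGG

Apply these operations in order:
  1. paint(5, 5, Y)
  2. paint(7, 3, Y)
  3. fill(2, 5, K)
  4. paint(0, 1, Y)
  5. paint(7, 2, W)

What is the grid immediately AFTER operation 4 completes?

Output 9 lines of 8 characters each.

Answer: KYKKKKKK
KKKKKKKK
KKKKKKKK
KKKKYYYY
KKKKYYYY
KKKKYYYY
KKKKYYYY
KKKYKKKK
KKKKKKKK

Derivation:
After op 1 paint(5,5,Y):
GGGGGGGG
GGGGGGGG
GGGGGGGG
GGGGYYYY
GGGGYYYY
GGGGYYYY
GGGGYYYY
GGGGGGGG
GGGGGGGG
After op 2 paint(7,3,Y):
GGGGGGGG
GGGGGGGG
GGGGGGGG
GGGGYYYY
GGGGYYYY
GGGGYYYY
GGGGYYYY
GGGYGGGG
GGGGGGGG
After op 3 fill(2,5,K) [55 cells changed]:
KKKKKKKK
KKKKKKKK
KKKKKKKK
KKKKYYYY
KKKKYYYY
KKKKYYYY
KKKKYYYY
KKKYKKKK
KKKKKKKK
After op 4 paint(0,1,Y):
KYKKKKKK
KKKKKKKK
KKKKKKKK
KKKKYYYY
KKKKYYYY
KKKKYYYY
KKKKYYYY
KKKYKKKK
KKKKKKKK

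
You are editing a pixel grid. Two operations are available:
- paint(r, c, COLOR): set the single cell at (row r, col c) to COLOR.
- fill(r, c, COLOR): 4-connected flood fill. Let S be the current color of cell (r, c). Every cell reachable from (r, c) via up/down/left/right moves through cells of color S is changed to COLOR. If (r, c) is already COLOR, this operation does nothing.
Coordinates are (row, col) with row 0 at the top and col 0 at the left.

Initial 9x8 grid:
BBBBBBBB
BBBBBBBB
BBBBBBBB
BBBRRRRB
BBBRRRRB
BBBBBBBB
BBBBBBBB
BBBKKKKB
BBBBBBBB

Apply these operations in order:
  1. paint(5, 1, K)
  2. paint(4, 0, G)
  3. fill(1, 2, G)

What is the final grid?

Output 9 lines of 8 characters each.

After op 1 paint(5,1,K):
BBBBBBBB
BBBBBBBB
BBBBBBBB
BBBRRRRB
BBBRRRRB
BKBBBBBB
BBBBBBBB
BBBKKKKB
BBBBBBBB
After op 2 paint(4,0,G):
BBBBBBBB
BBBBBBBB
BBBBBBBB
BBBRRRRB
GBBRRRRB
BKBBBBBB
BBBBBBBB
BBBKKKKB
BBBBBBBB
After op 3 fill(1,2,G) [58 cells changed]:
GGGGGGGG
GGGGGGGG
GGGGGGGG
GGGRRRRG
GGGRRRRG
GKGGGGGG
GGGGGGGG
GGGKKKKG
GGGGGGGG

Answer: GGGGGGGG
GGGGGGGG
GGGGGGGG
GGGRRRRG
GGGRRRRG
GKGGGGGG
GGGGGGGG
GGGKKKKG
GGGGGGGG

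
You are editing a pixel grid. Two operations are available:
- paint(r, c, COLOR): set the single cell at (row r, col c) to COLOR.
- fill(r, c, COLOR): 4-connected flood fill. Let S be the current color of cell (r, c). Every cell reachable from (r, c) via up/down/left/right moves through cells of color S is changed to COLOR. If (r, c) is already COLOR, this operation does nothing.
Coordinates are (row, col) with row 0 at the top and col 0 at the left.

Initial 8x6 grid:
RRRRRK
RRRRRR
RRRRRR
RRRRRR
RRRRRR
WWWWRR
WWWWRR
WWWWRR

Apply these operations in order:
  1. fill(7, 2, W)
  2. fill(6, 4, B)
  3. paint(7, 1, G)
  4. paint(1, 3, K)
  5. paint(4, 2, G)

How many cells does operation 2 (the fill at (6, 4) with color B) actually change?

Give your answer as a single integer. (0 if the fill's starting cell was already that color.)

Answer: 35

Derivation:
After op 1 fill(7,2,W) [0 cells changed]:
RRRRRK
RRRRRR
RRRRRR
RRRRRR
RRRRRR
WWWWRR
WWWWRR
WWWWRR
After op 2 fill(6,4,B) [35 cells changed]:
BBBBBK
BBBBBB
BBBBBB
BBBBBB
BBBBBB
WWWWBB
WWWWBB
WWWWBB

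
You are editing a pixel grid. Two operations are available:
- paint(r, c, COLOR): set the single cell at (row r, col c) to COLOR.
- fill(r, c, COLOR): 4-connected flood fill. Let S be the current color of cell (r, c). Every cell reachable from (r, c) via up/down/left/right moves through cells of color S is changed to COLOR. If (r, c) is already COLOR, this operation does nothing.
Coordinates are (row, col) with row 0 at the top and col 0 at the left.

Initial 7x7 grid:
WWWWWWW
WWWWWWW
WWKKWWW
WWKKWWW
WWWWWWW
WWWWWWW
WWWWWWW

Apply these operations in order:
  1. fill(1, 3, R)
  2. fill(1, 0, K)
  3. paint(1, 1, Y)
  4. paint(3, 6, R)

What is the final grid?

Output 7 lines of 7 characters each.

After op 1 fill(1,3,R) [45 cells changed]:
RRRRRRR
RRRRRRR
RRKKRRR
RRKKRRR
RRRRRRR
RRRRRRR
RRRRRRR
After op 2 fill(1,0,K) [45 cells changed]:
KKKKKKK
KKKKKKK
KKKKKKK
KKKKKKK
KKKKKKK
KKKKKKK
KKKKKKK
After op 3 paint(1,1,Y):
KKKKKKK
KYKKKKK
KKKKKKK
KKKKKKK
KKKKKKK
KKKKKKK
KKKKKKK
After op 4 paint(3,6,R):
KKKKKKK
KYKKKKK
KKKKKKK
KKKKKKR
KKKKKKK
KKKKKKK
KKKKKKK

Answer: KKKKKKK
KYKKKKK
KKKKKKK
KKKKKKR
KKKKKKK
KKKKKKK
KKKKKKK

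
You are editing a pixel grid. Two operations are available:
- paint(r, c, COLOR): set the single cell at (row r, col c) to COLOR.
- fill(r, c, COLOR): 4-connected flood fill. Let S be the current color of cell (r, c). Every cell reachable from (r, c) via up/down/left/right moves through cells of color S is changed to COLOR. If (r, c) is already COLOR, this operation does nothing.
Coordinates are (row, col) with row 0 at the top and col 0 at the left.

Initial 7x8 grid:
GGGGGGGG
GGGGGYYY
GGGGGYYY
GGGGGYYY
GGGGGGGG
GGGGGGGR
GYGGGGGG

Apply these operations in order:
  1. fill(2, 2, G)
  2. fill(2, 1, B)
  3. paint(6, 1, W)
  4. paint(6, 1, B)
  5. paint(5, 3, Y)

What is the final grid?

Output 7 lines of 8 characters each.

Answer: BBBBBBBB
BBBBBYYY
BBBBBYYY
BBBBBYYY
BBBBBBBB
BBBYBBBR
BBBBBBBB

Derivation:
After op 1 fill(2,2,G) [0 cells changed]:
GGGGGGGG
GGGGGYYY
GGGGGYYY
GGGGGYYY
GGGGGGGG
GGGGGGGR
GYGGGGGG
After op 2 fill(2,1,B) [45 cells changed]:
BBBBBBBB
BBBBBYYY
BBBBBYYY
BBBBBYYY
BBBBBBBB
BBBBBBBR
BYBBBBBB
After op 3 paint(6,1,W):
BBBBBBBB
BBBBBYYY
BBBBBYYY
BBBBBYYY
BBBBBBBB
BBBBBBBR
BWBBBBBB
After op 4 paint(6,1,B):
BBBBBBBB
BBBBBYYY
BBBBBYYY
BBBBBYYY
BBBBBBBB
BBBBBBBR
BBBBBBBB
After op 5 paint(5,3,Y):
BBBBBBBB
BBBBBYYY
BBBBBYYY
BBBBBYYY
BBBBBBBB
BBBYBBBR
BBBBBBBB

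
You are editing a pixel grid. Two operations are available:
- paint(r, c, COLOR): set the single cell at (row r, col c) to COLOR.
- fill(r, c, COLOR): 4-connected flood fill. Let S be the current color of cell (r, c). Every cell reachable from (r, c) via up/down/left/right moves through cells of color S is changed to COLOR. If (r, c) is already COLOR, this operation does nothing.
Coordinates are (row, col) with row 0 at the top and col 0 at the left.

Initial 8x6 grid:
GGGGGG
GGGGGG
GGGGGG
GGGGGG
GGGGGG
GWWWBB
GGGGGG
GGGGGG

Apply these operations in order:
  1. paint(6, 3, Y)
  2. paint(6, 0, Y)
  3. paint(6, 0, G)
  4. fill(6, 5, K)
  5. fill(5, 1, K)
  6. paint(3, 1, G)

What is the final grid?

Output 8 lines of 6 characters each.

After op 1 paint(6,3,Y):
GGGGGG
GGGGGG
GGGGGG
GGGGGG
GGGGGG
GWWWBB
GGGYGG
GGGGGG
After op 2 paint(6,0,Y):
GGGGGG
GGGGGG
GGGGGG
GGGGGG
GGGGGG
GWWWBB
YGGYGG
GGGGGG
After op 3 paint(6,0,G):
GGGGGG
GGGGGG
GGGGGG
GGGGGG
GGGGGG
GWWWBB
GGGYGG
GGGGGG
After op 4 fill(6,5,K) [42 cells changed]:
KKKKKK
KKKKKK
KKKKKK
KKKKKK
KKKKKK
KWWWBB
KKKYKK
KKKKKK
After op 5 fill(5,1,K) [3 cells changed]:
KKKKKK
KKKKKK
KKKKKK
KKKKKK
KKKKKK
KKKKBB
KKKYKK
KKKKKK
After op 6 paint(3,1,G):
KKKKKK
KKKKKK
KKKKKK
KGKKKK
KKKKKK
KKKKBB
KKKYKK
KKKKKK

Answer: KKKKKK
KKKKKK
KKKKKK
KGKKKK
KKKKKK
KKKKBB
KKKYKK
KKKKKK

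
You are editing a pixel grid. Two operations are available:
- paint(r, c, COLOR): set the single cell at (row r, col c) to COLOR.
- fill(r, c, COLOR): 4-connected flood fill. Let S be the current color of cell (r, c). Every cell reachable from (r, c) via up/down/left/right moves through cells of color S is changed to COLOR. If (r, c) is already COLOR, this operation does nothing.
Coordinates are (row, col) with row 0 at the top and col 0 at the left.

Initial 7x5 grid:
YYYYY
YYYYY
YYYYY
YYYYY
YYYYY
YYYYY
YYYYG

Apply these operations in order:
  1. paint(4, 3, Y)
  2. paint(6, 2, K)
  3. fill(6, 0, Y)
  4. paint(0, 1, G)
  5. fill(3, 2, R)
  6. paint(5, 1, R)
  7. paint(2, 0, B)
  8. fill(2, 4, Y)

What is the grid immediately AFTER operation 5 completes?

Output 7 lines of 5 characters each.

After op 1 paint(4,3,Y):
YYYYY
YYYYY
YYYYY
YYYYY
YYYYY
YYYYY
YYYYG
After op 2 paint(6,2,K):
YYYYY
YYYYY
YYYYY
YYYYY
YYYYY
YYYYY
YYKYG
After op 3 fill(6,0,Y) [0 cells changed]:
YYYYY
YYYYY
YYYYY
YYYYY
YYYYY
YYYYY
YYKYG
After op 4 paint(0,1,G):
YGYYY
YYYYY
YYYYY
YYYYY
YYYYY
YYYYY
YYKYG
After op 5 fill(3,2,R) [32 cells changed]:
RGRRR
RRRRR
RRRRR
RRRRR
RRRRR
RRRRR
RRKRG

Answer: RGRRR
RRRRR
RRRRR
RRRRR
RRRRR
RRRRR
RRKRG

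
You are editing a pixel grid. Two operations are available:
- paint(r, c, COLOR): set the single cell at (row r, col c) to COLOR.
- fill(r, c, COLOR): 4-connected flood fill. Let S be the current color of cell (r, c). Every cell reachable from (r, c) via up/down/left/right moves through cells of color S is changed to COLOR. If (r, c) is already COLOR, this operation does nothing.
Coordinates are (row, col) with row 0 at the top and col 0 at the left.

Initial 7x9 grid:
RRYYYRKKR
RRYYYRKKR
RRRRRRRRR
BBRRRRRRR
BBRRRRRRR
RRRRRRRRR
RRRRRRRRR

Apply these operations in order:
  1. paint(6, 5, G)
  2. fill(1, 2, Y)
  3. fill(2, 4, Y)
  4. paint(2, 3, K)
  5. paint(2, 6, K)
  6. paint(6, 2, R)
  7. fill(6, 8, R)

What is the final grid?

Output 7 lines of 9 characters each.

After op 1 paint(6,5,G):
RRYYYRKKR
RRYYYRKKR
RRRRRRRRR
BBRRRRRRR
BBRRRRRRR
RRRRRRRRR
RRRRRGRRR
After op 2 fill(1,2,Y) [0 cells changed]:
RRYYYRKKR
RRYYYRKKR
RRRRRRRRR
BBRRRRRRR
BBRRRRRRR
RRRRRRRRR
RRRRRGRRR
After op 3 fill(2,4,Y) [48 cells changed]:
YYYYYYKKY
YYYYYYKKY
YYYYYYYYY
BBYYYYYYY
BBYYYYYYY
YYYYYYYYY
YYYYYGYYY
After op 4 paint(2,3,K):
YYYYYYKKY
YYYYYYKKY
YYYKYYYYY
BBYYYYYYY
BBYYYYYYY
YYYYYYYYY
YYYYYGYYY
After op 5 paint(2,6,K):
YYYYYYKKY
YYYYYYKKY
YYYKYYKYY
BBYYYYYYY
BBYYYYYYY
YYYYYYYYY
YYYYYGYYY
After op 6 paint(6,2,R):
YYYYYYKKY
YYYYYYKKY
YYYKYYKYY
BBYYYYYYY
BBYYYYYYY
YYYYYYYYY
YYRYYGYYY
After op 7 fill(6,8,R) [51 cells changed]:
RRRRRRKKR
RRRRRRKKR
RRRKRRKRR
BBRRRRRRR
BBRRRRRRR
RRRRRRRRR
RRRRRGRRR

Answer: RRRRRRKKR
RRRRRRKKR
RRRKRRKRR
BBRRRRRRR
BBRRRRRRR
RRRRRRRRR
RRRRRGRRR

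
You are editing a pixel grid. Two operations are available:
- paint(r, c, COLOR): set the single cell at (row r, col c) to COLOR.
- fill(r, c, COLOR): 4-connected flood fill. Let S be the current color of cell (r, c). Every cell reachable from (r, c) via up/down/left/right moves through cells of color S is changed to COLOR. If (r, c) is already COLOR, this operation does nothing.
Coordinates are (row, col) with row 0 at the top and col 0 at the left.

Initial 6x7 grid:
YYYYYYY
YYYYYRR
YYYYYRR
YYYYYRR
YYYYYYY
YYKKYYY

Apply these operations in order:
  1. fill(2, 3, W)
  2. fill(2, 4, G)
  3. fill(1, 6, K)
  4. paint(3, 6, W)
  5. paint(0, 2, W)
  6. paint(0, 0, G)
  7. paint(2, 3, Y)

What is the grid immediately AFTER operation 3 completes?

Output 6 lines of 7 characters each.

After op 1 fill(2,3,W) [34 cells changed]:
WWWWWWW
WWWWWRR
WWWWWRR
WWWWWRR
WWWWWWW
WWKKWWW
After op 2 fill(2,4,G) [34 cells changed]:
GGGGGGG
GGGGGRR
GGGGGRR
GGGGGRR
GGGGGGG
GGKKGGG
After op 3 fill(1,6,K) [6 cells changed]:
GGGGGGG
GGGGGKK
GGGGGKK
GGGGGKK
GGGGGGG
GGKKGGG

Answer: GGGGGGG
GGGGGKK
GGGGGKK
GGGGGKK
GGGGGGG
GGKKGGG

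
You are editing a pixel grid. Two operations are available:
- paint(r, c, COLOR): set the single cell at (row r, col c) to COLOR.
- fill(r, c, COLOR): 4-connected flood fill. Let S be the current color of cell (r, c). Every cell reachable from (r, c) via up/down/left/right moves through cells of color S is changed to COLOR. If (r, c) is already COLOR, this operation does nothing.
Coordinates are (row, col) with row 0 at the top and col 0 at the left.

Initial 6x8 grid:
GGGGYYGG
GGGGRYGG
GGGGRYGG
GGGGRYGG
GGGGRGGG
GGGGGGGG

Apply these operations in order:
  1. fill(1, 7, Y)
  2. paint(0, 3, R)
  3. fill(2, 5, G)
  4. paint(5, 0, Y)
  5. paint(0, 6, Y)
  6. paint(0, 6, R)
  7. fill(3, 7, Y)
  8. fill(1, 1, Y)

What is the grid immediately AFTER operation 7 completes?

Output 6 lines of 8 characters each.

After op 1 fill(1,7,Y) [39 cells changed]:
YYYYYYYY
YYYYRYYY
YYYYRYYY
YYYYRYYY
YYYYRYYY
YYYYYYYY
After op 2 paint(0,3,R):
YYYRYYYY
YYYYRYYY
YYYYRYYY
YYYYRYYY
YYYYRYYY
YYYYYYYY
After op 3 fill(2,5,G) [43 cells changed]:
GGGRGGGG
GGGGRGGG
GGGGRGGG
GGGGRGGG
GGGGRGGG
GGGGGGGG
After op 4 paint(5,0,Y):
GGGRGGGG
GGGGRGGG
GGGGRGGG
GGGGRGGG
GGGGRGGG
YGGGGGGG
After op 5 paint(0,6,Y):
GGGRGGYG
GGGGRGGG
GGGGRGGG
GGGGRGGG
GGGGRGGG
YGGGGGGG
After op 6 paint(0,6,R):
GGGRGGRG
GGGGRGGG
GGGGRGGG
GGGGRGGG
GGGGRGGG
YGGGGGGG
After op 7 fill(3,7,Y) [41 cells changed]:
YYYRYYRY
YYYYRYYY
YYYYRYYY
YYYYRYYY
YYYYRYYY
YYYYYYYY

Answer: YYYRYYRY
YYYYRYYY
YYYYRYYY
YYYYRYYY
YYYYRYYY
YYYYYYYY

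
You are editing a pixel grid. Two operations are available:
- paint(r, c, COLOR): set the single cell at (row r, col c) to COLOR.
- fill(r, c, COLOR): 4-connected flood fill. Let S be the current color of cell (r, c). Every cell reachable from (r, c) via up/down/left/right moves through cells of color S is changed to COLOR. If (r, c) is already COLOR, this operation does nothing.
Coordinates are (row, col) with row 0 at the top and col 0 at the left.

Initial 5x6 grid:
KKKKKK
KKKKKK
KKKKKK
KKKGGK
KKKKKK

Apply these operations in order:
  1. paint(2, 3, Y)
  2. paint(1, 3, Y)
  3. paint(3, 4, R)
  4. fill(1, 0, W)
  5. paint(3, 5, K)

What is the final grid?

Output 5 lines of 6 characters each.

Answer: WWWWWW
WWWYWW
WWWYWW
WWWGRK
WWWWWW

Derivation:
After op 1 paint(2,3,Y):
KKKKKK
KKKKKK
KKKYKK
KKKGGK
KKKKKK
After op 2 paint(1,3,Y):
KKKKKK
KKKYKK
KKKYKK
KKKGGK
KKKKKK
After op 3 paint(3,4,R):
KKKKKK
KKKYKK
KKKYKK
KKKGRK
KKKKKK
After op 4 fill(1,0,W) [26 cells changed]:
WWWWWW
WWWYWW
WWWYWW
WWWGRW
WWWWWW
After op 5 paint(3,5,K):
WWWWWW
WWWYWW
WWWYWW
WWWGRK
WWWWWW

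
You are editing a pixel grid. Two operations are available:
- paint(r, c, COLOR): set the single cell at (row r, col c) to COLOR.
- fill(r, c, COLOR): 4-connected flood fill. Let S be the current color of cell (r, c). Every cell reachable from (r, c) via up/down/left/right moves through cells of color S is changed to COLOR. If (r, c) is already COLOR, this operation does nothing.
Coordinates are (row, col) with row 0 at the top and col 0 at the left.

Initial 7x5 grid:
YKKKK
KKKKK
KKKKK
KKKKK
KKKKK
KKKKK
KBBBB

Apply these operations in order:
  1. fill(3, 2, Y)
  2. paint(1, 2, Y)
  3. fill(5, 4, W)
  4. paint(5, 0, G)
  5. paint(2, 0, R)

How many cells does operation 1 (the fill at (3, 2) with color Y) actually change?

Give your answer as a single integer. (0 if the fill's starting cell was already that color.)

After op 1 fill(3,2,Y) [30 cells changed]:
YYYYY
YYYYY
YYYYY
YYYYY
YYYYY
YYYYY
YBBBB

Answer: 30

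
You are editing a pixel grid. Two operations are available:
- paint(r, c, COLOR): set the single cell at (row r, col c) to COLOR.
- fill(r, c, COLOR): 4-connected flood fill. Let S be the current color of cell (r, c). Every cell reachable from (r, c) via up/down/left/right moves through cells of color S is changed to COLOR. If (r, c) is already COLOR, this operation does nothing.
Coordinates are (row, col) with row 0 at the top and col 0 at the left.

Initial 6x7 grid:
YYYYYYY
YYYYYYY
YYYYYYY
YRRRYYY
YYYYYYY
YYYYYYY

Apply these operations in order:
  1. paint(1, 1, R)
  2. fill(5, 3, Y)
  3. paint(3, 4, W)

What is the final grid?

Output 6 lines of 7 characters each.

Answer: YYYYYYY
YRYYYYY
YYYYYYY
YRRRWYY
YYYYYYY
YYYYYYY

Derivation:
After op 1 paint(1,1,R):
YYYYYYY
YRYYYYY
YYYYYYY
YRRRYYY
YYYYYYY
YYYYYYY
After op 2 fill(5,3,Y) [0 cells changed]:
YYYYYYY
YRYYYYY
YYYYYYY
YRRRYYY
YYYYYYY
YYYYYYY
After op 3 paint(3,4,W):
YYYYYYY
YRYYYYY
YYYYYYY
YRRRWYY
YYYYYYY
YYYYYYY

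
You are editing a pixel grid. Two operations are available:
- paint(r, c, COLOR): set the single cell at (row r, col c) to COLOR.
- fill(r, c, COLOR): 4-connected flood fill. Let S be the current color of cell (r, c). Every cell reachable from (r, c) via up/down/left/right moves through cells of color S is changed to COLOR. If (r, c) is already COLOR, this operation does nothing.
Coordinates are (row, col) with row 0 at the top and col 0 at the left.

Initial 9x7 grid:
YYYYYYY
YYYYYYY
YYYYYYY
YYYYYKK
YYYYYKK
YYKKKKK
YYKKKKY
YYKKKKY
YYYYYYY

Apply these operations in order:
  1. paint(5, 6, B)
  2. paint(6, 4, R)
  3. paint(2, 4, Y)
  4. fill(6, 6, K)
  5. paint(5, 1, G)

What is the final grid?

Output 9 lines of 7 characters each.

After op 1 paint(5,6,B):
YYYYYYY
YYYYYYY
YYYYYYY
YYYYYKK
YYYYYKK
YYKKKKB
YYKKKKY
YYKKKKY
YYYYYYY
After op 2 paint(6,4,R):
YYYYYYY
YYYYYYY
YYYYYYY
YYYYYKK
YYYYYKK
YYKKKKB
YYKKRKY
YYKKKKY
YYYYYYY
After op 3 paint(2,4,Y):
YYYYYYY
YYYYYYY
YYYYYYY
YYYYYKK
YYYYYKK
YYKKKKB
YYKKRKY
YYKKKKY
YYYYYYY
After op 4 fill(6,6,K) [46 cells changed]:
KKKKKKK
KKKKKKK
KKKKKKK
KKKKKKK
KKKKKKK
KKKKKKB
KKKKRKK
KKKKKKK
KKKKKKK
After op 5 paint(5,1,G):
KKKKKKK
KKKKKKK
KKKKKKK
KKKKKKK
KKKKKKK
KGKKKKB
KKKKRKK
KKKKKKK
KKKKKKK

Answer: KKKKKKK
KKKKKKK
KKKKKKK
KKKKKKK
KKKKKKK
KGKKKKB
KKKKRKK
KKKKKKK
KKKKKKK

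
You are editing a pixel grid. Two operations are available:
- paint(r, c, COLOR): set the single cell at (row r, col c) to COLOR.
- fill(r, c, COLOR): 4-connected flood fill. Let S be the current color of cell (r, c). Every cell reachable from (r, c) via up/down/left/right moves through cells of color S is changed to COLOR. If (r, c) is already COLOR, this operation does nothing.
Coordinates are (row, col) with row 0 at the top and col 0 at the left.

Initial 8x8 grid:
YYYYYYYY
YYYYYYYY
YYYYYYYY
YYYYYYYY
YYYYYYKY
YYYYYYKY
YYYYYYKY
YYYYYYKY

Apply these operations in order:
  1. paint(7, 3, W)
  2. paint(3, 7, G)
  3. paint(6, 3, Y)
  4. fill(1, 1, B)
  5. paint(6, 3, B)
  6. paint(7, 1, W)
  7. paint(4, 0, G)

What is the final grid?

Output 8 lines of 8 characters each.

Answer: BBBBBBBB
BBBBBBBB
BBBBBBBB
BBBBBBBG
GBBBBBKY
BBBBBBKY
BBBBBBKY
BWBWBBKY

Derivation:
After op 1 paint(7,3,W):
YYYYYYYY
YYYYYYYY
YYYYYYYY
YYYYYYYY
YYYYYYKY
YYYYYYKY
YYYYYYKY
YYYWYYKY
After op 2 paint(3,7,G):
YYYYYYYY
YYYYYYYY
YYYYYYYY
YYYYYYYG
YYYYYYKY
YYYYYYKY
YYYYYYKY
YYYWYYKY
After op 3 paint(6,3,Y):
YYYYYYYY
YYYYYYYY
YYYYYYYY
YYYYYYYG
YYYYYYKY
YYYYYYKY
YYYYYYKY
YYYWYYKY
After op 4 fill(1,1,B) [54 cells changed]:
BBBBBBBB
BBBBBBBB
BBBBBBBB
BBBBBBBG
BBBBBBKY
BBBBBBKY
BBBBBBKY
BBBWBBKY
After op 5 paint(6,3,B):
BBBBBBBB
BBBBBBBB
BBBBBBBB
BBBBBBBG
BBBBBBKY
BBBBBBKY
BBBBBBKY
BBBWBBKY
After op 6 paint(7,1,W):
BBBBBBBB
BBBBBBBB
BBBBBBBB
BBBBBBBG
BBBBBBKY
BBBBBBKY
BBBBBBKY
BWBWBBKY
After op 7 paint(4,0,G):
BBBBBBBB
BBBBBBBB
BBBBBBBB
BBBBBBBG
GBBBBBKY
BBBBBBKY
BBBBBBKY
BWBWBBKY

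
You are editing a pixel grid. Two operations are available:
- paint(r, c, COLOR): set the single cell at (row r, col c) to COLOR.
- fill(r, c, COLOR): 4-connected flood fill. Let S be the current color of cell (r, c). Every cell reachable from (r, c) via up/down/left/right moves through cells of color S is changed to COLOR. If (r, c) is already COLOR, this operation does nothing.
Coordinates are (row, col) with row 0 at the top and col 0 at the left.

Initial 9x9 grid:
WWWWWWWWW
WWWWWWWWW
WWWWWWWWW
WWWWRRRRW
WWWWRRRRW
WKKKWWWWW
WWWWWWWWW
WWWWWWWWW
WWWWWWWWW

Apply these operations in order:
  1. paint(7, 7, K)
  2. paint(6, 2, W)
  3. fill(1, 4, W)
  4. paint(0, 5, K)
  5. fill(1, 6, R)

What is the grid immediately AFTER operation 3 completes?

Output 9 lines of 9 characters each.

Answer: WWWWWWWWW
WWWWWWWWW
WWWWWWWWW
WWWWRRRRW
WWWWRRRRW
WKKKWWWWW
WWWWWWWWW
WWWWWWWKW
WWWWWWWWW

Derivation:
After op 1 paint(7,7,K):
WWWWWWWWW
WWWWWWWWW
WWWWWWWWW
WWWWRRRRW
WWWWRRRRW
WKKKWWWWW
WWWWWWWWW
WWWWWWWKW
WWWWWWWWW
After op 2 paint(6,2,W):
WWWWWWWWW
WWWWWWWWW
WWWWWWWWW
WWWWRRRRW
WWWWRRRRW
WKKKWWWWW
WWWWWWWWW
WWWWWWWKW
WWWWWWWWW
After op 3 fill(1,4,W) [0 cells changed]:
WWWWWWWWW
WWWWWWWWW
WWWWWWWWW
WWWWRRRRW
WWWWRRRRW
WKKKWWWWW
WWWWWWWWW
WWWWWWWKW
WWWWWWWWW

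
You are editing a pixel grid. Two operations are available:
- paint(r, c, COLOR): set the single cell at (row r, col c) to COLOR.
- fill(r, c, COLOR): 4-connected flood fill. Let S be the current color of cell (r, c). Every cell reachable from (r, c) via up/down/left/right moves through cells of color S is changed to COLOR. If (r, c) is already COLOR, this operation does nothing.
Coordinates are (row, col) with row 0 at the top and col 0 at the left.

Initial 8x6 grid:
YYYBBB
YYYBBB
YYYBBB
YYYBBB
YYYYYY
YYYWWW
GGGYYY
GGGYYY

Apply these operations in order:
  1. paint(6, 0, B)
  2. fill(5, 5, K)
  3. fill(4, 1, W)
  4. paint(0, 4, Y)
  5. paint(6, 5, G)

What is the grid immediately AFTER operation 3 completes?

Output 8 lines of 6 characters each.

Answer: WWWBBB
WWWBBB
WWWBBB
WWWBBB
WWWWWW
WWWKKK
BGGYYY
GGGYYY

Derivation:
After op 1 paint(6,0,B):
YYYBBB
YYYBBB
YYYBBB
YYYBBB
YYYYYY
YYYWWW
BGGYYY
GGGYYY
After op 2 fill(5,5,K) [3 cells changed]:
YYYBBB
YYYBBB
YYYBBB
YYYBBB
YYYYYY
YYYKKK
BGGYYY
GGGYYY
After op 3 fill(4,1,W) [21 cells changed]:
WWWBBB
WWWBBB
WWWBBB
WWWBBB
WWWWWW
WWWKKK
BGGYYY
GGGYYY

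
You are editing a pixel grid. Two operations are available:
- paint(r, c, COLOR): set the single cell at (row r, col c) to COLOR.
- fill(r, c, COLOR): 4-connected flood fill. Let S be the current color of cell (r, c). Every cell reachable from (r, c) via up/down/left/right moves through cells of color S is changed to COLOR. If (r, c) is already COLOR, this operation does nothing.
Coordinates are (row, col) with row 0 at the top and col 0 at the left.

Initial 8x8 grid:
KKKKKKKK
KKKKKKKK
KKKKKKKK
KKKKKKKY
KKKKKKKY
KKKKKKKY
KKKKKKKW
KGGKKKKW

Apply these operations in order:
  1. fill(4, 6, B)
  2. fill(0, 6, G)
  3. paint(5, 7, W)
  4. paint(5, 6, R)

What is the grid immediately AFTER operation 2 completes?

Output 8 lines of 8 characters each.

Answer: GGGGGGGG
GGGGGGGG
GGGGGGGG
GGGGGGGY
GGGGGGGY
GGGGGGGY
GGGGGGGW
GGGGGGGW

Derivation:
After op 1 fill(4,6,B) [57 cells changed]:
BBBBBBBB
BBBBBBBB
BBBBBBBB
BBBBBBBY
BBBBBBBY
BBBBBBBY
BBBBBBBW
BGGBBBBW
After op 2 fill(0,6,G) [57 cells changed]:
GGGGGGGG
GGGGGGGG
GGGGGGGG
GGGGGGGY
GGGGGGGY
GGGGGGGY
GGGGGGGW
GGGGGGGW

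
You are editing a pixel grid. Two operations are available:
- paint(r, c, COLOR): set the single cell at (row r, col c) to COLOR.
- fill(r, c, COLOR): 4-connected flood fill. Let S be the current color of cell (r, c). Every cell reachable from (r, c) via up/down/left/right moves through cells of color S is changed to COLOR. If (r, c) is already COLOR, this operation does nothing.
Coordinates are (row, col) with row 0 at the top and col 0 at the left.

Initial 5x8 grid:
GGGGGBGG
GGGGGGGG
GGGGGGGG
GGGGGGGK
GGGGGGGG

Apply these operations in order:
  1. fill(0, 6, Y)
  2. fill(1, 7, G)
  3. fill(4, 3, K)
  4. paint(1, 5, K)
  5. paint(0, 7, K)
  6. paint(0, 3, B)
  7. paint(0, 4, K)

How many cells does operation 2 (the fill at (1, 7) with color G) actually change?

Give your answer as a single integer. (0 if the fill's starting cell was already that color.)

Answer: 38

Derivation:
After op 1 fill(0,6,Y) [38 cells changed]:
YYYYYBYY
YYYYYYYY
YYYYYYYY
YYYYYYYK
YYYYYYYY
After op 2 fill(1,7,G) [38 cells changed]:
GGGGGBGG
GGGGGGGG
GGGGGGGG
GGGGGGGK
GGGGGGGG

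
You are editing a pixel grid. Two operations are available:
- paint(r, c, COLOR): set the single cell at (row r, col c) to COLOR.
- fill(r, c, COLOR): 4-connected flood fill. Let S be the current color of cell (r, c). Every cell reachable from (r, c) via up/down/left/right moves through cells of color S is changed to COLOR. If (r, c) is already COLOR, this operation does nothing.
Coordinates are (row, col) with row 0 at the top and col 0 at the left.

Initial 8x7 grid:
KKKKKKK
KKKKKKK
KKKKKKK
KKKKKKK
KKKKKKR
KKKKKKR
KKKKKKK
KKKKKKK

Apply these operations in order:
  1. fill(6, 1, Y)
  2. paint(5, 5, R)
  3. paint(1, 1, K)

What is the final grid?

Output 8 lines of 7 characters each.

Answer: YYYYYYY
YKYYYYY
YYYYYYY
YYYYYYY
YYYYYYR
YYYYYRR
YYYYYYY
YYYYYYY

Derivation:
After op 1 fill(6,1,Y) [54 cells changed]:
YYYYYYY
YYYYYYY
YYYYYYY
YYYYYYY
YYYYYYR
YYYYYYR
YYYYYYY
YYYYYYY
After op 2 paint(5,5,R):
YYYYYYY
YYYYYYY
YYYYYYY
YYYYYYY
YYYYYYR
YYYYYRR
YYYYYYY
YYYYYYY
After op 3 paint(1,1,K):
YYYYYYY
YKYYYYY
YYYYYYY
YYYYYYY
YYYYYYR
YYYYYRR
YYYYYYY
YYYYYYY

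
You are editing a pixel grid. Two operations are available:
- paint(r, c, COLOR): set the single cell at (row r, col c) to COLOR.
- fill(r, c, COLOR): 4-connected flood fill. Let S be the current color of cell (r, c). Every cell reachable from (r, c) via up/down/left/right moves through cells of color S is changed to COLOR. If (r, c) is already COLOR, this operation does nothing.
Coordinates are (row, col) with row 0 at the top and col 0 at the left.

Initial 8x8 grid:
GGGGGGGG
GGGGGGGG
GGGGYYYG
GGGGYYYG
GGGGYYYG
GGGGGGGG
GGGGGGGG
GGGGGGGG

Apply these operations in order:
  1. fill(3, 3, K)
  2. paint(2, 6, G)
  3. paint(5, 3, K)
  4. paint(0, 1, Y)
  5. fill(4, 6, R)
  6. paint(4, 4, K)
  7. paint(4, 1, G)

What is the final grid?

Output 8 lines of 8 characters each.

After op 1 fill(3,3,K) [55 cells changed]:
KKKKKKKK
KKKKKKKK
KKKKYYYK
KKKKYYYK
KKKKYYYK
KKKKKKKK
KKKKKKKK
KKKKKKKK
After op 2 paint(2,6,G):
KKKKKKKK
KKKKKKKK
KKKKYYGK
KKKKYYYK
KKKKYYYK
KKKKKKKK
KKKKKKKK
KKKKKKKK
After op 3 paint(5,3,K):
KKKKKKKK
KKKKKKKK
KKKKYYGK
KKKKYYYK
KKKKYYYK
KKKKKKKK
KKKKKKKK
KKKKKKKK
After op 4 paint(0,1,Y):
KYKKKKKK
KKKKKKKK
KKKKYYGK
KKKKYYYK
KKKKYYYK
KKKKKKKK
KKKKKKKK
KKKKKKKK
After op 5 fill(4,6,R) [8 cells changed]:
KYKKKKKK
KKKKKKKK
KKKKRRGK
KKKKRRRK
KKKKRRRK
KKKKKKKK
KKKKKKKK
KKKKKKKK
After op 6 paint(4,4,K):
KYKKKKKK
KKKKKKKK
KKKKRRGK
KKKKRRRK
KKKKKRRK
KKKKKKKK
KKKKKKKK
KKKKKKKK
After op 7 paint(4,1,G):
KYKKKKKK
KKKKKKKK
KKKKRRGK
KKKKRRRK
KGKKKRRK
KKKKKKKK
KKKKKKKK
KKKKKKKK

Answer: KYKKKKKK
KKKKKKKK
KKKKRRGK
KKKKRRRK
KGKKKRRK
KKKKKKKK
KKKKKKKK
KKKKKKKK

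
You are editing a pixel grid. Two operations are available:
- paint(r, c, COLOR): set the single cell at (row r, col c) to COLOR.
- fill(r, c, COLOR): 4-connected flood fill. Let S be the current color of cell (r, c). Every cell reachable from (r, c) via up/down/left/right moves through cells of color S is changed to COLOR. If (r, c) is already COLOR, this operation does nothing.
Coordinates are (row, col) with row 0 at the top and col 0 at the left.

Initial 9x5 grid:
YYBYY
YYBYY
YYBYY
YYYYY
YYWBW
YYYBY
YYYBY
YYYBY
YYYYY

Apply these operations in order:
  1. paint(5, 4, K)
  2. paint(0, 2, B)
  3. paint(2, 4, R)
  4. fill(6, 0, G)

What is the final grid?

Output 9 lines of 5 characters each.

After op 1 paint(5,4,K):
YYBYY
YYBYY
YYBYY
YYYYY
YYWBW
YYYBK
YYYBY
YYYBY
YYYYY
After op 2 paint(0,2,B):
YYBYY
YYBYY
YYBYY
YYYYY
YYWBW
YYYBK
YYYBY
YYYBY
YYYYY
After op 3 paint(2,4,R):
YYBYY
YYBYY
YYBYR
YYYYY
YYWBW
YYYBK
YYYBY
YYYBY
YYYYY
After op 4 fill(6,0,G) [34 cells changed]:
GGBGG
GGBGG
GGBGR
GGGGG
GGWBW
GGGBK
GGGBG
GGGBG
GGGGG

Answer: GGBGG
GGBGG
GGBGR
GGGGG
GGWBW
GGGBK
GGGBG
GGGBG
GGGGG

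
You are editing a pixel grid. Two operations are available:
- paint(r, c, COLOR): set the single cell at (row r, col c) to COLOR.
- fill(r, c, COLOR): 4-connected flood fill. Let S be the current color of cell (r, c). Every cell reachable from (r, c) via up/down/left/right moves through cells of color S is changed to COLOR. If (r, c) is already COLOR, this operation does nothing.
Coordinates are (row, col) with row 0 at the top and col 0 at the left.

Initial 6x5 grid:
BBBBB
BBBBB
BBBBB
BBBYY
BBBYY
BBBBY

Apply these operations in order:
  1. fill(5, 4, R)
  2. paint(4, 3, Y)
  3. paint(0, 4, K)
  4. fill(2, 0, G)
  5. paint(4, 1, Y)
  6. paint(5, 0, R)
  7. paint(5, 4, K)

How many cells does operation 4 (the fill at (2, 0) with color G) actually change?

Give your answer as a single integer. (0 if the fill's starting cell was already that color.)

After op 1 fill(5,4,R) [5 cells changed]:
BBBBB
BBBBB
BBBBB
BBBRR
BBBRR
BBBBR
After op 2 paint(4,3,Y):
BBBBB
BBBBB
BBBBB
BBBRR
BBBYR
BBBBR
After op 3 paint(0,4,K):
BBBBK
BBBBB
BBBBB
BBBRR
BBBYR
BBBBR
After op 4 fill(2,0,G) [24 cells changed]:
GGGGK
GGGGG
GGGGG
GGGRR
GGGYR
GGGGR

Answer: 24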